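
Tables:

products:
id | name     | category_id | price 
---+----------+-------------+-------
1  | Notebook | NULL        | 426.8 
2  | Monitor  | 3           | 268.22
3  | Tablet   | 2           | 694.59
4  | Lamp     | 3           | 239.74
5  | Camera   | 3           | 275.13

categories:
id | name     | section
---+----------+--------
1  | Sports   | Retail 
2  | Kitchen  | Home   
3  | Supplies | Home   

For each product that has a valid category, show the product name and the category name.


INNER JOIN keeps only products rows whose category_id matches an id in categories. Walk through each product:
  - product 1 (Notebook): category_id=NULL, no match -> dropped
  - product 2 (Monitor): category_id=3 -> matches Supplies
  - product 3 (Tablet): category_id=2 -> matches Kitchen
  - product 4 (Lamp): category_id=3 -> matches Supplies
  - product 5 (Camera): category_id=3 -> matches Supplies
So 1 of 5 rows is dropped.

SQL:
SELECT a.name, b.name AS category
FROM products a
INNER JOIN categories b ON a.category_id = b.id

Result:
name    | category
--------+---------
Monitor | Supplies
Tablet  | Kitchen 
Lamp    | Supplies
Camera  | Supplies


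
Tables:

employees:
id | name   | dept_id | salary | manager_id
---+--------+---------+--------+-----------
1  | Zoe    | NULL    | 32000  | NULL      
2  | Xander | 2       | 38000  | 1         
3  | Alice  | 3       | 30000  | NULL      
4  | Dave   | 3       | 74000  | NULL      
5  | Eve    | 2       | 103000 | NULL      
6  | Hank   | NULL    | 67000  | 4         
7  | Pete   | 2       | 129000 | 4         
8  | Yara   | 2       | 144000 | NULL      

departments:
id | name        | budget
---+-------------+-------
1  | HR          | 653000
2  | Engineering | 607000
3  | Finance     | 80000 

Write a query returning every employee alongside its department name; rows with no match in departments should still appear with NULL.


LEFT JOIN keeps every row from employees (the left table); where dept_id has no match in departments, the department columns become NULL. Walk through each employee:
  - employee 1 (Zoe): dept_id=NULL, no match -> kept with NULL
  - employee 2 (Xander): dept_id=2 -> matches Engineering
  - employee 3 (Alice): dept_id=3 -> matches Finance
  - employee 4 (Dave): dept_id=3 -> matches Finance
  - employee 5 (Eve): dept_id=2 -> matches Engineering
  - employee 6 (Hank): dept_id=NULL, no match -> kept with NULL
  - employee 7 (Pete): dept_id=2 -> matches Engineering
  - employee 8 (Yara): dept_id=2 -> matches Engineering
All 8 rows appear; 2 have NULL department.

SQL:
SELECT a.name, b.name AS department
FROM employees a
LEFT JOIN departments b ON a.dept_id = b.id

Result:
name   | department 
-------+------------
Zoe    | NULL       
Xander | Engineering
Alice  | Finance    
Dave   | Finance    
Eve    | Engineering
Hank   | NULL       
Pete   | Engineering
Yara   | Engineering


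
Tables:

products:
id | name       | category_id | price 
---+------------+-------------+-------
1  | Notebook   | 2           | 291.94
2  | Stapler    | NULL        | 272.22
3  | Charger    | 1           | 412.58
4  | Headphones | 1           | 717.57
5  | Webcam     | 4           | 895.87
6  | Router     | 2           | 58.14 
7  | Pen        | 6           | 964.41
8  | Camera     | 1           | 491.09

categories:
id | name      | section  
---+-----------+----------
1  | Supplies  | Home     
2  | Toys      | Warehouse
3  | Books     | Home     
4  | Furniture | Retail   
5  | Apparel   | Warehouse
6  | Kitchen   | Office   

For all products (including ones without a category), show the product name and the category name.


LEFT JOIN keeps every row from products (the left table); where category_id has no match in categories, the category columns become NULL. Walk through each product:
  - product 1 (Notebook): category_id=2 -> matches Toys
  - product 2 (Stapler): category_id=NULL, no match -> kept with NULL
  - product 3 (Charger): category_id=1 -> matches Supplies
  - product 4 (Headphones): category_id=1 -> matches Supplies
  - product 5 (Webcam): category_id=4 -> matches Furniture
  - product 6 (Router): category_id=2 -> matches Toys
  - product 7 (Pen): category_id=6 -> matches Kitchen
  - product 8 (Camera): category_id=1 -> matches Supplies
All 8 rows appear; 1 has NULL category.

SQL:
SELECT a.name, b.name AS category
FROM products a
LEFT JOIN categories b ON a.category_id = b.id

Result:
name       | category 
-----------+----------
Notebook   | Toys     
Stapler    | NULL     
Charger    | Supplies 
Headphones | Supplies 
Webcam     | Furniture
Router     | Toys     
Pen        | Kitchen  
Camera     | Supplies 


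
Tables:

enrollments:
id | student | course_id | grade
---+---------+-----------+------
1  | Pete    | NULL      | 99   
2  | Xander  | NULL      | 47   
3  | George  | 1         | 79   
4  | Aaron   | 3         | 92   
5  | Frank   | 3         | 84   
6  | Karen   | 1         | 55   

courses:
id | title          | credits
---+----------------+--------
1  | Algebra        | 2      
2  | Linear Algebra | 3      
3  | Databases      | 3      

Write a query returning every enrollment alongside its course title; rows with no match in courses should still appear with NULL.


LEFT JOIN keeps every row from enrollments (the left table); where course_id has no match in courses, the course columns become NULL. Walk through each enrollment:
  - enrollment 1 (Pete): course_id=NULL, no match -> kept with NULL
  - enrollment 2 (Xander): course_id=NULL, no match -> kept with NULL
  - enrollment 3 (George): course_id=1 -> matches Algebra
  - enrollment 4 (Aaron): course_id=3 -> matches Databases
  - enrollment 5 (Frank): course_id=3 -> matches Databases
  - enrollment 6 (Karen): course_id=1 -> matches Algebra
All 6 rows appear; 2 have NULL course.

SQL:
SELECT a.student, b.title AS course
FROM enrollments a
LEFT JOIN courses b ON a.course_id = b.id

Result:
student | course   
--------+----------
Pete    | NULL     
Xander  | NULL     
George  | Algebra  
Aaron   | Databases
Frank   | Databases
Karen   | Algebra  


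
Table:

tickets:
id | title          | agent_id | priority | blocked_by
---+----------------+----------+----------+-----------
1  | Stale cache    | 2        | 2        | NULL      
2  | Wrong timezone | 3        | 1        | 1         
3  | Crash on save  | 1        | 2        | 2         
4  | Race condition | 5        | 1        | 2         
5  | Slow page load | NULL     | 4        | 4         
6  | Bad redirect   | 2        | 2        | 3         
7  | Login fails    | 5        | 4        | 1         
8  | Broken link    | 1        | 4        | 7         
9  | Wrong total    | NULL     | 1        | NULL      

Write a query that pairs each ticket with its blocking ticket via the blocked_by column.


This is a self-join: tickets is joined to a second copy of itself, matching each row's blocked_by to another row's id. Use LEFT JOIN so rows with blocked_by=NULL are kept.
  - ticket 1 (Stale cache): blocked_by=NULL -> NULL
  - ticket 2 (Wrong timezone): blocked_by=1 -> Stale cache
  - ticket 3 (Crash on save): blocked_by=2 -> Wrong timezone
  - ticket 4 (Race condition): blocked_by=2 -> Wrong timezone
  - ticket 5 (Slow page load): blocked_by=4 -> Race condition
  - ticket 6 (Bad redirect): blocked_by=3 -> Crash on save
  - ticket 7 (Login fails): blocked_by=1 -> Stale cache
  - ticket 8 (Broken link): blocked_by=7 -> Login fails
  - ticket 9 (Wrong total): blocked_by=NULL -> NULL

SQL:
SELECT a.title AS item, b.title AS blocked_by
FROM tickets a
LEFT JOIN tickets b ON a.blocked_by = b.id

Result:
item           | blocked_by    
---------------+---------------
Stale cache    | NULL          
Wrong timezone | Stale cache   
Crash on save  | Wrong timezone
Race condition | Wrong timezone
Slow page load | Race condition
Bad redirect   | Crash on save 
Login fails    | Stale cache   
Broken link    | Login fails   
Wrong total    | NULL          


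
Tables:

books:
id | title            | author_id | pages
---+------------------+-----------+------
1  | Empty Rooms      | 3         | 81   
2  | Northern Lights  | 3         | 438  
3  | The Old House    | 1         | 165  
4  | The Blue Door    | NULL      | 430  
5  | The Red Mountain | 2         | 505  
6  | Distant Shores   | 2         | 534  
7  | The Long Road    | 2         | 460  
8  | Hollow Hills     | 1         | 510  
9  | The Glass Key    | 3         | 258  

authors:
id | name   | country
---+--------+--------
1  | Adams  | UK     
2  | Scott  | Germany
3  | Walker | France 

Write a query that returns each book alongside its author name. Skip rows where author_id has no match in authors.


INNER JOIN keeps only books rows whose author_id matches an id in authors. Walk through each book:
  - book 1 (Empty Rooms): author_id=3 -> matches Walker
  - book 2 (Northern Lights): author_id=3 -> matches Walker
  - book 3 (The Old House): author_id=1 -> matches Adams
  - book 4 (The Blue Door): author_id=NULL, no match -> dropped
  - book 5 (The Red Mountain): author_id=2 -> matches Scott
  - book 6 (Distant Shores): author_id=2 -> matches Scott
  - book 7 (The Long Road): author_id=2 -> matches Scott
  - book 8 (Hollow Hills): author_id=1 -> matches Adams
  - book 9 (The Glass Key): author_id=3 -> matches Walker
So 1 of 9 rows is dropped.

SQL:
SELECT a.title, b.name AS author
FROM books a
INNER JOIN authors b ON a.author_id = b.id

Result:
title            | author
-----------------+-------
Empty Rooms      | Walker
Northern Lights  | Walker
The Old House    | Adams 
The Red Mountain | Scott 
Distant Shores   | Scott 
The Long Road    | Scott 
Hollow Hills     | Adams 
The Glass Key    | Walker


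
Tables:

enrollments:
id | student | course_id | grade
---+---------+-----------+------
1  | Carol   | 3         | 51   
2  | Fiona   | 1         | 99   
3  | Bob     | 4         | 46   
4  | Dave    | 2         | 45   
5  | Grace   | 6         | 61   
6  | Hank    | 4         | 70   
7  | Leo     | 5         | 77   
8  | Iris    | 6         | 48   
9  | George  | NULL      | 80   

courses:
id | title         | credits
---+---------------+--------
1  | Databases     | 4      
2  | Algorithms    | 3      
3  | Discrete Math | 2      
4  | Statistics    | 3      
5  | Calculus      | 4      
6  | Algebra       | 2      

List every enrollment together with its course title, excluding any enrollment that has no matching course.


INNER JOIN keeps only enrollments rows whose course_id matches an id in courses. Walk through each enrollment:
  - enrollment 1 (Carol): course_id=3 -> matches Discrete Math
  - enrollment 2 (Fiona): course_id=1 -> matches Databases
  - enrollment 3 (Bob): course_id=4 -> matches Statistics
  - enrollment 4 (Dave): course_id=2 -> matches Algorithms
  - enrollment 5 (Grace): course_id=6 -> matches Algebra
  - enrollment 6 (Hank): course_id=4 -> matches Statistics
  - enrollment 7 (Leo): course_id=5 -> matches Calculus
  - enrollment 8 (Iris): course_id=6 -> matches Algebra
  - enrollment 9 (George): course_id=NULL, no match -> dropped
So 1 of 9 rows is dropped.

SQL:
SELECT a.student, b.title AS course
FROM enrollments a
INNER JOIN courses b ON a.course_id = b.id

Result:
student | course       
--------+--------------
Carol   | Discrete Math
Fiona   | Databases    
Bob     | Statistics   
Dave    | Algorithms   
Grace   | Algebra      
Hank    | Statistics   
Leo     | Calculus     
Iris    | Algebra      


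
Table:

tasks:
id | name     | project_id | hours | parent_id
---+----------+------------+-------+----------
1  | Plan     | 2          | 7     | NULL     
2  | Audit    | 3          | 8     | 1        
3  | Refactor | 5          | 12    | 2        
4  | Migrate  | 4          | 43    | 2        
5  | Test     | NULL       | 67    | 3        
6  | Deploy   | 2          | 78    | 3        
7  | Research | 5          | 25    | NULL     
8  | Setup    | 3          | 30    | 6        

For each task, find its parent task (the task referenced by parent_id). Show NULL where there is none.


This is a self-join: tasks is joined to a second copy of itself, matching each row's parent_id to another row's id. Use LEFT JOIN so rows with parent_id=NULL are kept.
  - task 1 (Plan): parent_id=NULL -> NULL
  - task 2 (Audit): parent_id=1 -> Plan
  - task 3 (Refactor): parent_id=2 -> Audit
  - task 4 (Migrate): parent_id=2 -> Audit
  - task 5 (Test): parent_id=3 -> Refactor
  - task 6 (Deploy): parent_id=3 -> Refactor
  - task 7 (Research): parent_id=NULL -> NULL
  - task 8 (Setup): parent_id=6 -> Deploy

SQL:
SELECT a.name AS item, b.name AS parent
FROM tasks a
LEFT JOIN tasks b ON a.parent_id = b.id

Result:
item     | parent  
---------+---------
Plan     | NULL    
Audit    | Plan    
Refactor | Audit   
Migrate  | Audit   
Test     | Refactor
Deploy   | Refactor
Research | NULL    
Setup    | Deploy  


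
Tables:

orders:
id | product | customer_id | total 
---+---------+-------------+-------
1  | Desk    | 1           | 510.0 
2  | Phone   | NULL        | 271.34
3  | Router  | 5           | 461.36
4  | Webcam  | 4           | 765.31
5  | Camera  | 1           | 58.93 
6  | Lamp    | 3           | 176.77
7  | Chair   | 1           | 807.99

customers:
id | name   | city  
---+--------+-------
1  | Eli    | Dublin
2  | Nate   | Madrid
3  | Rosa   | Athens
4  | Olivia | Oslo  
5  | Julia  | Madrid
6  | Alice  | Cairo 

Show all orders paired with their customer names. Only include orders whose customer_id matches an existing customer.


INNER JOIN keeps only orders rows whose customer_id matches an id in customers. Walk through each order:
  - order 1 (Desk): customer_id=1 -> matches Eli
  - order 2 (Phone): customer_id=NULL, no match -> dropped
  - order 3 (Router): customer_id=5 -> matches Julia
  - order 4 (Webcam): customer_id=4 -> matches Olivia
  - order 5 (Camera): customer_id=1 -> matches Eli
  - order 6 (Lamp): customer_id=3 -> matches Rosa
  - order 7 (Chair): customer_id=1 -> matches Eli
So 1 of 7 rows is dropped.

SQL:
SELECT a.product, b.name AS customer
FROM orders a
INNER JOIN customers b ON a.customer_id = b.id

Result:
product | customer
--------+---------
Desk    | Eli     
Router  | Julia   
Webcam  | Olivia  
Camera  | Eli     
Lamp    | Rosa    
Chair   | Eli     


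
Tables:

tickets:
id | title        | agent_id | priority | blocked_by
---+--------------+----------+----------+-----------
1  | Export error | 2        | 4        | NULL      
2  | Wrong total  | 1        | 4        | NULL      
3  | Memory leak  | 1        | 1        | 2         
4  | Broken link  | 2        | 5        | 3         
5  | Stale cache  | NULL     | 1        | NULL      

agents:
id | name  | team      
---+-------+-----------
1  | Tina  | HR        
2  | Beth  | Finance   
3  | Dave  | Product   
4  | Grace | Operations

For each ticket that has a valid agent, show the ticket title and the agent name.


INNER JOIN keeps only tickets rows whose agent_id matches an id in agents. Walk through each ticket:
  - ticket 1 (Export error): agent_id=2 -> matches Beth
  - ticket 2 (Wrong total): agent_id=1 -> matches Tina
  - ticket 3 (Memory leak): agent_id=1 -> matches Tina
  - ticket 4 (Broken link): agent_id=2 -> matches Beth
  - ticket 5 (Stale cache): agent_id=NULL, no match -> dropped
So 1 of 5 rows is dropped.

SQL:
SELECT a.title, b.name AS agent
FROM tickets a
INNER JOIN agents b ON a.agent_id = b.id

Result:
title        | agent
-------------+------
Export error | Beth 
Wrong total  | Tina 
Memory leak  | Tina 
Broken link  | Beth 


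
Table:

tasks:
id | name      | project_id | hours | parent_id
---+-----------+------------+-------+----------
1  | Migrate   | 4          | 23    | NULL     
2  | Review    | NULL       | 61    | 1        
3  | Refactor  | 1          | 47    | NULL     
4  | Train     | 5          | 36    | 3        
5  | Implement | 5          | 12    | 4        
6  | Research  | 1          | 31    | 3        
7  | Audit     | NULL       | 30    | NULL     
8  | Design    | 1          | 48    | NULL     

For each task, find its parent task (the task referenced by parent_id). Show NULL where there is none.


This is a self-join: tasks is joined to a second copy of itself, matching each row's parent_id to another row's id. Use LEFT JOIN so rows with parent_id=NULL are kept.
  - task 1 (Migrate): parent_id=NULL -> NULL
  - task 2 (Review): parent_id=1 -> Migrate
  - task 3 (Refactor): parent_id=NULL -> NULL
  - task 4 (Train): parent_id=3 -> Refactor
  - task 5 (Implement): parent_id=4 -> Train
  - task 6 (Research): parent_id=3 -> Refactor
  - task 7 (Audit): parent_id=NULL -> NULL
  - task 8 (Design): parent_id=NULL -> NULL

SQL:
SELECT a.name AS item, b.name AS parent
FROM tasks a
LEFT JOIN tasks b ON a.parent_id = b.id

Result:
item      | parent  
----------+---------
Migrate   | NULL    
Review    | Migrate 
Refactor  | NULL    
Train     | Refactor
Implement | Train   
Research  | Refactor
Audit     | NULL    
Design    | NULL    


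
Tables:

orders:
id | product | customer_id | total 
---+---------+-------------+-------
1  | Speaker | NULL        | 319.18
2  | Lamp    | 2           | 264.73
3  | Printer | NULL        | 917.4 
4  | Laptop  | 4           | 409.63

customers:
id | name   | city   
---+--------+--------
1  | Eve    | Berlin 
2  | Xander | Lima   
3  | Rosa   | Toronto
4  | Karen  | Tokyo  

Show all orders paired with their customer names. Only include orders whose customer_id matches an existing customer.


INNER JOIN keeps only orders rows whose customer_id matches an id in customers. Walk through each order:
  - order 1 (Speaker): customer_id=NULL, no match -> dropped
  - order 2 (Lamp): customer_id=2 -> matches Xander
  - order 3 (Printer): customer_id=NULL, no match -> dropped
  - order 4 (Laptop): customer_id=4 -> matches Karen
So 2 of 4 rows are dropped.

SQL:
SELECT a.product, b.name AS customer
FROM orders a
INNER JOIN customers b ON a.customer_id = b.id

Result:
product | customer
--------+---------
Lamp    | Xander  
Laptop  | Karen   


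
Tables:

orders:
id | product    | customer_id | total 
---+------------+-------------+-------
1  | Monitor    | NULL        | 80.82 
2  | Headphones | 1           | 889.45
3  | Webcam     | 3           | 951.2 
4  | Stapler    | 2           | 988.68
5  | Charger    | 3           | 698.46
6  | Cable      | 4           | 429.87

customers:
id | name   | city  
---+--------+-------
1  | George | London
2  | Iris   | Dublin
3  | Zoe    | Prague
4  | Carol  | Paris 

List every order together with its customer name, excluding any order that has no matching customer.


INNER JOIN keeps only orders rows whose customer_id matches an id in customers. Walk through each order:
  - order 1 (Monitor): customer_id=NULL, no match -> dropped
  - order 2 (Headphones): customer_id=1 -> matches George
  - order 3 (Webcam): customer_id=3 -> matches Zoe
  - order 4 (Stapler): customer_id=2 -> matches Iris
  - order 5 (Charger): customer_id=3 -> matches Zoe
  - order 6 (Cable): customer_id=4 -> matches Carol
So 1 of 6 rows is dropped.

SQL:
SELECT a.product, b.name AS customer
FROM orders a
INNER JOIN customers b ON a.customer_id = b.id

Result:
product    | customer
-----------+---------
Headphones | George  
Webcam     | Zoe     
Stapler    | Iris    
Charger    | Zoe     
Cable      | Carol   


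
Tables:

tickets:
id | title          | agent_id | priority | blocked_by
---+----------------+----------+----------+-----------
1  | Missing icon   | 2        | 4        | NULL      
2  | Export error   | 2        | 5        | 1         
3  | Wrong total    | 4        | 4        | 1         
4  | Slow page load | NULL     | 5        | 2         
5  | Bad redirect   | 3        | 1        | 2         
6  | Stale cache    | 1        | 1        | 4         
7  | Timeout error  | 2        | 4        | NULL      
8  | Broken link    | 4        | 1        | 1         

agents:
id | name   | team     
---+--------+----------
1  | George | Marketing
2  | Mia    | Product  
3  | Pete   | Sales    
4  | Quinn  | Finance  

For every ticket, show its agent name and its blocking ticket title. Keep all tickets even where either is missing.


Two LEFT JOINs from the same base table tickets: one to agents via agent_id, one to tickets itself via blocked_by. Both are LEFT so every ticket is preserved.
Match against agents:
  - ticket 1 (Missing icon): agent_id=2 -> matches Mia
  - ticket 2 (Export error): agent_id=2 -> matches Mia
  - ticket 3 (Wrong total): agent_id=4 -> matches Quinn
  - ticket 4 (Slow page load): agent_id=NULL, no match -> kept with NULL
  - ticket 5 (Bad redirect): agent_id=3 -> matches Pete
  - ticket 6 (Stale cache): agent_id=1 -> matches George
  - ticket 7 (Timeout error): agent_id=2 -> matches Mia
  - ticket 8 (Broken link): agent_id=4 -> matches Quinn
Match against tickets (self):
  - ticket 1 (Missing icon): blocked_by=NULL -> NULL
  - ticket 2 (Export error): blocked_by=1 -> Missing icon
  - ticket 3 (Wrong total): blocked_by=1 -> Missing icon
  - ticket 4 (Slow page load): blocked_by=2 -> Export error
  - ticket 5 (Bad redirect): blocked_by=2 -> Export error
  - ticket 6 (Stale cache): blocked_by=4 -> Slow page load
  - ticket 7 (Timeout error): blocked_by=NULL -> NULL
  - ticket 8 (Broken link): blocked_by=1 -> Missing icon

SQL:
SELECT a.title, b.name AS agent, c.title AS blocked_by
FROM tickets a
LEFT JOIN agents b ON a.agent_id = b.id
LEFT JOIN tickets c ON a.blocked_by = c.id

Result:
title          | agent  | blocked_by    
---------------+--------+---------------
Missing icon   | Mia    | NULL          
Export error   | Mia    | Missing icon  
Wrong total    | Quinn  | Missing icon  
Slow page load | NULL   | Export error  
Bad redirect   | Pete   | Export error  
Stale cache    | George | Slow page load
Timeout error  | Mia    | NULL          
Broken link    | Quinn  | Missing icon  


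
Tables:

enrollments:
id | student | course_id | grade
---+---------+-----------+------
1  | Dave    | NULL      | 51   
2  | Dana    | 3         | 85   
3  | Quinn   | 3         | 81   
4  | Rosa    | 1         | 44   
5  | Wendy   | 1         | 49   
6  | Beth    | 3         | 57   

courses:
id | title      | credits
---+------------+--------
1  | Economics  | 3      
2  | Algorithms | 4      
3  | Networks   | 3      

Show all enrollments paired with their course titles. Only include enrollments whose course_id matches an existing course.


INNER JOIN keeps only enrollments rows whose course_id matches an id in courses. Walk through each enrollment:
  - enrollment 1 (Dave): course_id=NULL, no match -> dropped
  - enrollment 2 (Dana): course_id=3 -> matches Networks
  - enrollment 3 (Quinn): course_id=3 -> matches Networks
  - enrollment 4 (Rosa): course_id=1 -> matches Economics
  - enrollment 5 (Wendy): course_id=1 -> matches Economics
  - enrollment 6 (Beth): course_id=3 -> matches Networks
So 1 of 6 rows is dropped.

SQL:
SELECT a.student, b.title AS course
FROM enrollments a
INNER JOIN courses b ON a.course_id = b.id

Result:
student | course   
--------+----------
Dana    | Networks 
Quinn   | Networks 
Rosa    | Economics
Wendy   | Economics
Beth    | Networks 


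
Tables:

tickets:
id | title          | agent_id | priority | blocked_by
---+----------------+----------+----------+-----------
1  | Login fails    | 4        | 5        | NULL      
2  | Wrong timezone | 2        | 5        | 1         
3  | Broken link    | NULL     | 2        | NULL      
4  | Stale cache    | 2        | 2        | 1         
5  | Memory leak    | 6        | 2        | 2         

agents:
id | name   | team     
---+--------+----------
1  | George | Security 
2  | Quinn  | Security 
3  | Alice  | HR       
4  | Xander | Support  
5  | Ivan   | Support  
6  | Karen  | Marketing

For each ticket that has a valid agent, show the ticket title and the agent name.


INNER JOIN keeps only tickets rows whose agent_id matches an id in agents. Walk through each ticket:
  - ticket 1 (Login fails): agent_id=4 -> matches Xander
  - ticket 2 (Wrong timezone): agent_id=2 -> matches Quinn
  - ticket 3 (Broken link): agent_id=NULL, no match -> dropped
  - ticket 4 (Stale cache): agent_id=2 -> matches Quinn
  - ticket 5 (Memory leak): agent_id=6 -> matches Karen
So 1 of 5 rows is dropped.

SQL:
SELECT a.title, b.name AS agent
FROM tickets a
INNER JOIN agents b ON a.agent_id = b.id

Result:
title          | agent 
---------------+-------
Login fails    | Xander
Wrong timezone | Quinn 
Stale cache    | Quinn 
Memory leak    | Karen 


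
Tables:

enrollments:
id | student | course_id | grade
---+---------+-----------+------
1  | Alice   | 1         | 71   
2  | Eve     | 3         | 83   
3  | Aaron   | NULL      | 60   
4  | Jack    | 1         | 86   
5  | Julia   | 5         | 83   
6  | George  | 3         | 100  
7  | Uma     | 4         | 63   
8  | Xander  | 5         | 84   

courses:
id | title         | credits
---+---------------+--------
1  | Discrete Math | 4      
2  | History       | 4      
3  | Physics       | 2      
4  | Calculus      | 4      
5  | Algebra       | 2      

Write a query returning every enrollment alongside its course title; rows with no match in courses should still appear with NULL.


LEFT JOIN keeps every row from enrollments (the left table); where course_id has no match in courses, the course columns become NULL. Walk through each enrollment:
  - enrollment 1 (Alice): course_id=1 -> matches Discrete Math
  - enrollment 2 (Eve): course_id=3 -> matches Physics
  - enrollment 3 (Aaron): course_id=NULL, no match -> kept with NULL
  - enrollment 4 (Jack): course_id=1 -> matches Discrete Math
  - enrollment 5 (Julia): course_id=5 -> matches Algebra
  - enrollment 6 (George): course_id=3 -> matches Physics
  - enrollment 7 (Uma): course_id=4 -> matches Calculus
  - enrollment 8 (Xander): course_id=5 -> matches Algebra
All 8 rows appear; 1 has NULL course.

SQL:
SELECT a.student, b.title AS course
FROM enrollments a
LEFT JOIN courses b ON a.course_id = b.id

Result:
student | course       
--------+--------------
Alice   | Discrete Math
Eve     | Physics      
Aaron   | NULL         
Jack    | Discrete Math
Julia   | Algebra      
George  | Physics      
Uma     | Calculus     
Xander  | Algebra      


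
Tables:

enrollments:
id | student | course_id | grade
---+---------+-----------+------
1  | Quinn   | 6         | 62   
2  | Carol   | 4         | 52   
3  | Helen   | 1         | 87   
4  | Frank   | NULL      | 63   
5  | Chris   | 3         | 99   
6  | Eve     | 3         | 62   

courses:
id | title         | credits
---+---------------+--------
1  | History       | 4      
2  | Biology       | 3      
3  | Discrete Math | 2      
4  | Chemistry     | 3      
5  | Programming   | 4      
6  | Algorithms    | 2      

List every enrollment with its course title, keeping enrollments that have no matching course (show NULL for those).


LEFT JOIN keeps every row from enrollments (the left table); where course_id has no match in courses, the course columns become NULL. Walk through each enrollment:
  - enrollment 1 (Quinn): course_id=6 -> matches Algorithms
  - enrollment 2 (Carol): course_id=4 -> matches Chemistry
  - enrollment 3 (Helen): course_id=1 -> matches History
  - enrollment 4 (Frank): course_id=NULL, no match -> kept with NULL
  - enrollment 5 (Chris): course_id=3 -> matches Discrete Math
  - enrollment 6 (Eve): course_id=3 -> matches Discrete Math
All 6 rows appear; 1 has NULL course.

SQL:
SELECT a.student, b.title AS course
FROM enrollments a
LEFT JOIN courses b ON a.course_id = b.id

Result:
student | course       
--------+--------------
Quinn   | Algorithms   
Carol   | Chemistry    
Helen   | History      
Frank   | NULL         
Chris   | Discrete Math
Eve     | Discrete Math


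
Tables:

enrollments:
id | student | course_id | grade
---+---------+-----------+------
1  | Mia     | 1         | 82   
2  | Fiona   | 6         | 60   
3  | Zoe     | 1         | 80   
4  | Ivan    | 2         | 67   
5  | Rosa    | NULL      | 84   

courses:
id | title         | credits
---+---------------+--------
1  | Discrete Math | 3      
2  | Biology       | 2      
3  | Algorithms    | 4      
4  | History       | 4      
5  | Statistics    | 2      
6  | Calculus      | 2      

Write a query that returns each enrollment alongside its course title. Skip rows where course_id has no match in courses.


INNER JOIN keeps only enrollments rows whose course_id matches an id in courses. Walk through each enrollment:
  - enrollment 1 (Mia): course_id=1 -> matches Discrete Math
  - enrollment 2 (Fiona): course_id=6 -> matches Calculus
  - enrollment 3 (Zoe): course_id=1 -> matches Discrete Math
  - enrollment 4 (Ivan): course_id=2 -> matches Biology
  - enrollment 5 (Rosa): course_id=NULL, no match -> dropped
So 1 of 5 rows is dropped.

SQL:
SELECT a.student, b.title AS course
FROM enrollments a
INNER JOIN courses b ON a.course_id = b.id

Result:
student | course       
--------+--------------
Mia     | Discrete Math
Fiona   | Calculus     
Zoe     | Discrete Math
Ivan    | Biology      


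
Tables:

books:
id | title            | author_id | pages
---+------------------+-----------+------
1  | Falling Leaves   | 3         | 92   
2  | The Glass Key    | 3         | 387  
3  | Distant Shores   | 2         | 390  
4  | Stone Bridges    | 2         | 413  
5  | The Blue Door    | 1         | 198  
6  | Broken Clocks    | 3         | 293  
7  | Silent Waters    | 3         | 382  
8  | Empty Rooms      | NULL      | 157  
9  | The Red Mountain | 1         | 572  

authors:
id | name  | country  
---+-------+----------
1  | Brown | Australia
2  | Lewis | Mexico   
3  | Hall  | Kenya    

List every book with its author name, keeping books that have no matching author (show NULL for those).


LEFT JOIN keeps every row from books (the left table); where author_id has no match in authors, the author columns become NULL. Walk through each book:
  - book 1 (Falling Leaves): author_id=3 -> matches Hall
  - book 2 (The Glass Key): author_id=3 -> matches Hall
  - book 3 (Distant Shores): author_id=2 -> matches Lewis
  - book 4 (Stone Bridges): author_id=2 -> matches Lewis
  - book 5 (The Blue Door): author_id=1 -> matches Brown
  - book 6 (Broken Clocks): author_id=3 -> matches Hall
  - book 7 (Silent Waters): author_id=3 -> matches Hall
  - book 8 (Empty Rooms): author_id=NULL, no match -> kept with NULL
  - book 9 (The Red Mountain): author_id=1 -> matches Brown
All 9 rows appear; 1 has NULL author.

SQL:
SELECT a.title, b.name AS author
FROM books a
LEFT JOIN authors b ON a.author_id = b.id

Result:
title            | author
-----------------+-------
Falling Leaves   | Hall  
The Glass Key    | Hall  
Distant Shores   | Lewis 
Stone Bridges    | Lewis 
The Blue Door    | Brown 
Broken Clocks    | Hall  
Silent Waters    | Hall  
Empty Rooms      | NULL  
The Red Mountain | Brown 


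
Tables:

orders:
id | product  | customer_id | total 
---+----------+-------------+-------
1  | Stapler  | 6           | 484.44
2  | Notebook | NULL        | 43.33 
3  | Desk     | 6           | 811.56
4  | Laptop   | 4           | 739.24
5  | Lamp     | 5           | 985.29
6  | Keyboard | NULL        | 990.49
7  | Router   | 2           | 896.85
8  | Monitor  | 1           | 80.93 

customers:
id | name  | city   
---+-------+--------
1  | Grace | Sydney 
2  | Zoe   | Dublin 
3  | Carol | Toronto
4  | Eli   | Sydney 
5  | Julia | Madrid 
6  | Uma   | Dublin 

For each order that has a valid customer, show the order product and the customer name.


INNER JOIN keeps only orders rows whose customer_id matches an id in customers. Walk through each order:
  - order 1 (Stapler): customer_id=6 -> matches Uma
  - order 2 (Notebook): customer_id=NULL, no match -> dropped
  - order 3 (Desk): customer_id=6 -> matches Uma
  - order 4 (Laptop): customer_id=4 -> matches Eli
  - order 5 (Lamp): customer_id=5 -> matches Julia
  - order 6 (Keyboard): customer_id=NULL, no match -> dropped
  - order 7 (Router): customer_id=2 -> matches Zoe
  - order 8 (Monitor): customer_id=1 -> matches Grace
So 2 of 8 rows are dropped.

SQL:
SELECT a.product, b.name AS customer
FROM orders a
INNER JOIN customers b ON a.customer_id = b.id

Result:
product | customer
--------+---------
Stapler | Uma     
Desk    | Uma     
Laptop  | Eli     
Lamp    | Julia   
Router  | Zoe     
Monitor | Grace   


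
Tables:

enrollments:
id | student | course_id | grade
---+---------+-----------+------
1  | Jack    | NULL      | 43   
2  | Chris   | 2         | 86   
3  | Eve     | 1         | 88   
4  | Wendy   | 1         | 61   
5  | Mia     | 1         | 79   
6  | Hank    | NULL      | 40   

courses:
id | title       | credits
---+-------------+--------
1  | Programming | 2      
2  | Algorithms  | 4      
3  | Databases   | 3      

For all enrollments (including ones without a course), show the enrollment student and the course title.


LEFT JOIN keeps every row from enrollments (the left table); where course_id has no match in courses, the course columns become NULL. Walk through each enrollment:
  - enrollment 1 (Jack): course_id=NULL, no match -> kept with NULL
  - enrollment 2 (Chris): course_id=2 -> matches Algorithms
  - enrollment 3 (Eve): course_id=1 -> matches Programming
  - enrollment 4 (Wendy): course_id=1 -> matches Programming
  - enrollment 5 (Mia): course_id=1 -> matches Programming
  - enrollment 6 (Hank): course_id=NULL, no match -> kept with NULL
All 6 rows appear; 2 have NULL course.

SQL:
SELECT a.student, b.title AS course
FROM enrollments a
LEFT JOIN courses b ON a.course_id = b.id

Result:
student | course     
--------+------------
Jack    | NULL       
Chris   | Algorithms 
Eve     | Programming
Wendy   | Programming
Mia     | Programming
Hank    | NULL       


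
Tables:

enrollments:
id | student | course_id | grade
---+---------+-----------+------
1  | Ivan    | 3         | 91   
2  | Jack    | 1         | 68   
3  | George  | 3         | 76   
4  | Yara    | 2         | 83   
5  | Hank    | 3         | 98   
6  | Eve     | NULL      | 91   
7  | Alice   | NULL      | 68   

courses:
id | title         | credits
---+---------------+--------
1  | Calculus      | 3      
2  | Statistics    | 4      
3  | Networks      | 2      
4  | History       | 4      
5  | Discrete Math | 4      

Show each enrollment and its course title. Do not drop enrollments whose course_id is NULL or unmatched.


LEFT JOIN keeps every row from enrollments (the left table); where course_id has no match in courses, the course columns become NULL. Walk through each enrollment:
  - enrollment 1 (Ivan): course_id=3 -> matches Networks
  - enrollment 2 (Jack): course_id=1 -> matches Calculus
  - enrollment 3 (George): course_id=3 -> matches Networks
  - enrollment 4 (Yara): course_id=2 -> matches Statistics
  - enrollment 5 (Hank): course_id=3 -> matches Networks
  - enrollment 6 (Eve): course_id=NULL, no match -> kept with NULL
  - enrollment 7 (Alice): course_id=NULL, no match -> kept with NULL
All 7 rows appear; 2 have NULL course.

SQL:
SELECT a.student, b.title AS course
FROM enrollments a
LEFT JOIN courses b ON a.course_id = b.id

Result:
student | course    
--------+-----------
Ivan    | Networks  
Jack    | Calculus  
George  | Networks  
Yara    | Statistics
Hank    | Networks  
Eve     | NULL      
Alice   | NULL      


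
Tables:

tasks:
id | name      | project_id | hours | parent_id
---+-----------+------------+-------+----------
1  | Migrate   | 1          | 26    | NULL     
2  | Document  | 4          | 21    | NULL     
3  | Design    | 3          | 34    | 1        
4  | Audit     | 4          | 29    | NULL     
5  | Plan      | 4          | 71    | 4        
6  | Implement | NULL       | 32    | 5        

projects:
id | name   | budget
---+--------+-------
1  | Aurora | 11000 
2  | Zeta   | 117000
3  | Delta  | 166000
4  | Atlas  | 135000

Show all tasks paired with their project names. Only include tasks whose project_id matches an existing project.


INNER JOIN keeps only tasks rows whose project_id matches an id in projects. Walk through each task:
  - task 1 (Migrate): project_id=1 -> matches Aurora
  - task 2 (Document): project_id=4 -> matches Atlas
  - task 3 (Design): project_id=3 -> matches Delta
  - task 4 (Audit): project_id=4 -> matches Atlas
  - task 5 (Plan): project_id=4 -> matches Atlas
  - task 6 (Implement): project_id=NULL, no match -> dropped
So 1 of 6 rows is dropped.

SQL:
SELECT a.name, b.name AS project
FROM tasks a
INNER JOIN projects b ON a.project_id = b.id

Result:
name     | project
---------+--------
Migrate  | Aurora 
Document | Atlas  
Design   | Delta  
Audit    | Atlas  
Plan     | Atlas  


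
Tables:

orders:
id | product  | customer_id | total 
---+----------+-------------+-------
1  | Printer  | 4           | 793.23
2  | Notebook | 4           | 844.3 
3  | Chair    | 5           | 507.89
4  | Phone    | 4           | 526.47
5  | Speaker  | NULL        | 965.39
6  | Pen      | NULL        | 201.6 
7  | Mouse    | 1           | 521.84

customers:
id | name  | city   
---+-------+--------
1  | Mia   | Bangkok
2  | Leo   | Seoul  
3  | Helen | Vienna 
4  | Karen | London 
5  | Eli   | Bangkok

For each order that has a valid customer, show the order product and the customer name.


INNER JOIN keeps only orders rows whose customer_id matches an id in customers. Walk through each order:
  - order 1 (Printer): customer_id=4 -> matches Karen
  - order 2 (Notebook): customer_id=4 -> matches Karen
  - order 3 (Chair): customer_id=5 -> matches Eli
  - order 4 (Phone): customer_id=4 -> matches Karen
  - order 5 (Speaker): customer_id=NULL, no match -> dropped
  - order 6 (Pen): customer_id=NULL, no match -> dropped
  - order 7 (Mouse): customer_id=1 -> matches Mia
So 2 of 7 rows are dropped.

SQL:
SELECT a.product, b.name AS customer
FROM orders a
INNER JOIN customers b ON a.customer_id = b.id

Result:
product  | customer
---------+---------
Printer  | Karen   
Notebook | Karen   
Chair    | Eli     
Phone    | Karen   
Mouse    | Mia     


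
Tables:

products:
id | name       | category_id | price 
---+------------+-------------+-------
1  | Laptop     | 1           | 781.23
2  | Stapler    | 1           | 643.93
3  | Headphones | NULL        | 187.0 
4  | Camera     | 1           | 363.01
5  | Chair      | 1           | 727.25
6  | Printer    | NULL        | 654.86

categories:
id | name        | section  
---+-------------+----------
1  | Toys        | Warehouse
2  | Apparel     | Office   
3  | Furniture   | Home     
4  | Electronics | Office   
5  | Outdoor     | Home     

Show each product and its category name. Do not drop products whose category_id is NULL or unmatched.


LEFT JOIN keeps every row from products (the left table); where category_id has no match in categories, the category columns become NULL. Walk through each product:
  - product 1 (Laptop): category_id=1 -> matches Toys
  - product 2 (Stapler): category_id=1 -> matches Toys
  - product 3 (Headphones): category_id=NULL, no match -> kept with NULL
  - product 4 (Camera): category_id=1 -> matches Toys
  - product 5 (Chair): category_id=1 -> matches Toys
  - product 6 (Printer): category_id=NULL, no match -> kept with NULL
All 6 rows appear; 2 have NULL category.

SQL:
SELECT a.name, b.name AS category
FROM products a
LEFT JOIN categories b ON a.category_id = b.id

Result:
name       | category
-----------+---------
Laptop     | Toys    
Stapler    | Toys    
Headphones | NULL    
Camera     | Toys    
Chair      | Toys    
Printer    | NULL    


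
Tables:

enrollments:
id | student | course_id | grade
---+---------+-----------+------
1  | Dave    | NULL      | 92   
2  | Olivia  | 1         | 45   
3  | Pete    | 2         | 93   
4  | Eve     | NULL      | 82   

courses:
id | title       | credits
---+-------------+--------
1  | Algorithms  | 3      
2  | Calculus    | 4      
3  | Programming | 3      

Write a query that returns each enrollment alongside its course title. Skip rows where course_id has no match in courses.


INNER JOIN keeps only enrollments rows whose course_id matches an id in courses. Walk through each enrollment:
  - enrollment 1 (Dave): course_id=NULL, no match -> dropped
  - enrollment 2 (Olivia): course_id=1 -> matches Algorithms
  - enrollment 3 (Pete): course_id=2 -> matches Calculus
  - enrollment 4 (Eve): course_id=NULL, no match -> dropped
So 2 of 4 rows are dropped.

SQL:
SELECT a.student, b.title AS course
FROM enrollments a
INNER JOIN courses b ON a.course_id = b.id

Result:
student | course    
--------+-----------
Olivia  | Algorithms
Pete    | Calculus  
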